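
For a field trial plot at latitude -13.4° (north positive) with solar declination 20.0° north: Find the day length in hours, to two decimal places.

cos H_s = −tan(-13.4°) · tan(20.0°) = 0.0867, so H_s = arccos(0.0867) = 85.03°.
Day length = 2 H_s / 15° h⁻¹ = 170.06° / 15 = 11.337 h.

11.34 hours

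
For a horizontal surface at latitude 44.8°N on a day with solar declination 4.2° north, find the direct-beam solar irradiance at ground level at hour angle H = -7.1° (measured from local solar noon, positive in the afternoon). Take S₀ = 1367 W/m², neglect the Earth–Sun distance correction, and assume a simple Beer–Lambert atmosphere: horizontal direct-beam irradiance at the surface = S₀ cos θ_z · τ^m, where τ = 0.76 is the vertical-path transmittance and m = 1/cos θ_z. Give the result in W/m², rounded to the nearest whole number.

716 W/m²

cos θ_z = sin φ sin δ + cos φ cos δ cos H = (0.7046)(0.0732) + (0.7096)(0.9973)(0.9923) = 0.7538.
Air mass m = 1/cos θ_z = 1/0.7538 = 1.327; τ^m = 0.76^1.327 = 0.6948.
Surface direct beam = 1367 × 0.7538 × 0.6948 = 715.95 W/m².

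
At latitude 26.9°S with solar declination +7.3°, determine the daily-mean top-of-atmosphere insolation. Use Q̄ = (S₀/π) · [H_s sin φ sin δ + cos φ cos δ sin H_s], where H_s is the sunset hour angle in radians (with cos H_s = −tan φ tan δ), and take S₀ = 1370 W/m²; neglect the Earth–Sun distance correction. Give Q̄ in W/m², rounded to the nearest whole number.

The sunset hour angle satisfies cos H_s = −tan φ tan δ = 0.0650, giving H_s = 86.27°. In radians, H_s = 1.5057.
H_s sin φ sin δ = 1.5057 × -0.4524 × 0.1271 = -0.0866.
cos φ cos δ sin H_s = 0.8918 × 0.9919 × 0.9979 = 0.8827.
Q̄ = (1370/π) × (-0.0866 + 0.8827) = 436.08 × 0.7961 = 347.16 W/m².

347 W/m²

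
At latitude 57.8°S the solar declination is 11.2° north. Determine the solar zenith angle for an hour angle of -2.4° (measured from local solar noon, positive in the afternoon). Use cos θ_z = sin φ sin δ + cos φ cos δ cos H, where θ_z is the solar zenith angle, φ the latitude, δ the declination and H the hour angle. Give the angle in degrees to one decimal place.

69.0°

With φ = -57.8°, δ = 11.2°, H = -2.40°: sin φ sin δ = -0.1644, cos φ cos δ cos H = 0.5223, so cos θ_z = 0.3579.
θ_z = arccos(0.3579) = 69.03°.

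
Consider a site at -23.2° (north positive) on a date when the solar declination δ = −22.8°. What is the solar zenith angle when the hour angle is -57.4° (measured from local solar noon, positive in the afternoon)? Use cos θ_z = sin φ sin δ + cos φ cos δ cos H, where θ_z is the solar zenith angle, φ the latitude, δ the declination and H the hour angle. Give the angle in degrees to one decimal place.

cos θ_z = sin φ sin δ + cos φ cos δ cos H = (-0.3939)(-0.3875) + (0.9191)(0.9219)(0.5388) = 0.6092.
θ_z = arccos(0.6092) = 52.47°.

52.5°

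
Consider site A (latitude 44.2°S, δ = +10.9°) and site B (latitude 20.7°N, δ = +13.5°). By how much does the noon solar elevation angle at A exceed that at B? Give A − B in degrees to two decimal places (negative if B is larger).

-47.90°

A: 90° − |-44.2 − (10.9)| = 34.90°.
B: 90° − |20.7 − (13.5)| = 82.80°.
A − B = 34.90 − 82.80 = -47.90°.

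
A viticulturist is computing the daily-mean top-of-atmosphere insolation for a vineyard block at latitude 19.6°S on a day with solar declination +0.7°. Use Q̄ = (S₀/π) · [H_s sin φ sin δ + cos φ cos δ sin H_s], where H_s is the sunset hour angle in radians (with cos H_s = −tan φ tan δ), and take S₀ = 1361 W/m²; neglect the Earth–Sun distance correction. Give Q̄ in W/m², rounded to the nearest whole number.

405 W/m²

The sunset hour angle satisfies cos H_s = −tan φ tan δ = 0.0044, giving H_s = 89.75°. In radians, H_s = 1.5664.
H_s sin φ sin δ = 1.5664 × -0.3355 × 0.0122 = -0.0064.
cos φ cos δ sin H_s = 0.9421 × 0.9999 × 1.0000 = 0.9420.
Q̄ = (1361/π) × (-0.0064 + 0.9420) = 433.22 × 0.9356 = 405.32 W/m².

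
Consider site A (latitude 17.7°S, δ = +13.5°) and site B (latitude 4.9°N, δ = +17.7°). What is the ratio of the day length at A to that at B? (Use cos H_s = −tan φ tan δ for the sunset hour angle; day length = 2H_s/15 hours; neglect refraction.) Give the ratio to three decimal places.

0.935

A: H_s = arccos(−tan -17.7° · tan 13.5°) = 85.61°, so 2H_s/15 = 11.4147 h.
B: H_s = arccos(−tan 4.9° · tan 17.7°) = 91.57°, so 2H_s/15 = 12.2093 h.
Ratio A/B = 11.4147 / 12.2093 = 0.9349.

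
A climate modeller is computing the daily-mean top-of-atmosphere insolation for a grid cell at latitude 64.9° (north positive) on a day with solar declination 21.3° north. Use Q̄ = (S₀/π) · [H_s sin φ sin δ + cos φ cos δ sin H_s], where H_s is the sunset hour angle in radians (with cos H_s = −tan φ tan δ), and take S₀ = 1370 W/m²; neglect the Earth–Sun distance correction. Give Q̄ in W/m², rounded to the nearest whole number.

The sunset hour angle satisfies cos H_s = −tan φ tan δ = -0.8323, giving H_s = 146.34°. In radians, H_s = 2.5541.
H_s sin φ sin δ = 2.5541 × 0.9056 × 0.3633 = 0.8403.
cos φ cos δ sin H_s = 0.4242 × 0.9317 × 0.5543 = 0.2191.
Q̄ = (1370/π) × (0.8403 + 0.2191) = 436.08 × 1.0594 = 461.98 W/m².

462 W/m²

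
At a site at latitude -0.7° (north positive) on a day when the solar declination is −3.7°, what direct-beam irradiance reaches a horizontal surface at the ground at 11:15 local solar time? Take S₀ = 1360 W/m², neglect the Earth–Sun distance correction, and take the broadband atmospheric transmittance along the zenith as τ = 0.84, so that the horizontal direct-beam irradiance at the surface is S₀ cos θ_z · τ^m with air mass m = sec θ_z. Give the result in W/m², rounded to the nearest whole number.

1115 W/m²

Hour angle H = 15° × (11.25 − 12) = -11.25°.
cos θ_z = sin φ sin δ + cos φ cos δ cos H = (-0.0122)(-0.0645) + (0.9999)(0.9979)(0.9808) = 0.9794.
Air mass m = 1/cos θ_z = 1/0.9794 = 1.021; τ^m = 0.84^1.021 = 0.8369.
Surface direct beam = 1360 × 0.9794 × 0.8369 = 1114.74 W/m².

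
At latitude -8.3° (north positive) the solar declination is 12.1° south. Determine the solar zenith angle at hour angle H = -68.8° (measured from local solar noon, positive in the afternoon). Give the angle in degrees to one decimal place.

67.7°

cos θ_z = sin φ sin δ + cos φ cos δ cos H = (-0.1444)(-0.2096) + (0.9895)(0.9778)(0.3616) = 0.3801.
θ_z = arccos(0.3801) = 67.66°.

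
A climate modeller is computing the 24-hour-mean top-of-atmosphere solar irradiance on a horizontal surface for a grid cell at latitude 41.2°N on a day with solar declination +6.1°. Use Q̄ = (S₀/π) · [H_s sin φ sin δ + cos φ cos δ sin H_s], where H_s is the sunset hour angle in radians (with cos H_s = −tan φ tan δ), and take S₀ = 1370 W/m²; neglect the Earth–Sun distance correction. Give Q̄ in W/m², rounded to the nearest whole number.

376 W/m²

cos H_s = −tan(41.2°) · tan(6.1°) = -0.0936, so H_s = arccos(-0.0936) = 95.37°. In radians, H_s = 1.6645.
H_s sin φ sin δ = 1.6645 × 0.6587 × 0.1063 = 0.1165.
cos φ cos δ sin H_s = 0.7524 × 0.9943 × 0.9956 = 0.7448.
Q̄ = (1370/π) × (0.1165 + 0.7448) = 436.08 × 0.8613 = 375.60 W/m².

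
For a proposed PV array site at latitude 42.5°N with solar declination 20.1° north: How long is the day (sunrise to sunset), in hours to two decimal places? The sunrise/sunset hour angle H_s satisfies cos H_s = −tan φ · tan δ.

The sunset hour angle satisfies cos H_s = −tan φ tan δ = -0.3353, giving H_s = 109.59°.
Day length = 2 H_s / 15° h⁻¹ = 219.18° / 15 = 14.612 h.

14.61 hours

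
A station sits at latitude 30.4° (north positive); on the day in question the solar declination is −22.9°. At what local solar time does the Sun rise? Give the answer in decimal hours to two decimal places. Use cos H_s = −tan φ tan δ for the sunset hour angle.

The sunset hour angle satisfies cos H_s = −tan φ tan δ = 0.2478, giving H_s = 75.65°.
Sunrise is at 12 − H_s/15 = 12 − 5.043 = 6.957 h local solar time.

6.96 h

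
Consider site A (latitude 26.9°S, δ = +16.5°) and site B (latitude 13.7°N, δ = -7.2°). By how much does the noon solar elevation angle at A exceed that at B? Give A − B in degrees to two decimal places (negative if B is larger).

-22.50°

A: 90° − |-26.9 − (16.5)| = 46.60°.
B: 90° − |13.7 − (-7.2)| = 69.10°.
A − B = 46.60 − 69.10 = -22.50°.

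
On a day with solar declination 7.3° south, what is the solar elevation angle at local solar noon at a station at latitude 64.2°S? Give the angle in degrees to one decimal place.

33.1°

At local solar noon the hour angle is zero, so the elevation is 90° − |φ − δ| = 90° − |-64.2° − (-7.3°)| = 90° − 56.9° = 33.1°.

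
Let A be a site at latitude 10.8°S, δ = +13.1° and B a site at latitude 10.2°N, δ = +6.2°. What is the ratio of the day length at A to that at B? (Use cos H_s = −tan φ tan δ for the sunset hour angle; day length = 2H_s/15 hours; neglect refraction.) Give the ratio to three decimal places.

0.960

A: H_s = arccos(−tan -10.8° · tan 13.1°) = 87.46°, so 2H_s/15 = 11.6613 h.
B: H_s = arccos(−tan 10.2° · tan 6.2°) = 91.12°, so 2H_s/15 = 12.1493 h.
Ratio A/B = 11.6613 / 12.1493 = 0.9598.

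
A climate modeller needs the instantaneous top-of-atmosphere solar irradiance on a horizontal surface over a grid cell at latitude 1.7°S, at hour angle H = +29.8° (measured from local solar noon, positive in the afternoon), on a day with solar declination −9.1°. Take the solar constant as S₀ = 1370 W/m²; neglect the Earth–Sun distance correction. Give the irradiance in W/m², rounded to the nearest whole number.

1180 W/m²

cos θ_z = sin φ sin δ + cos φ cos δ cos H = (-0.0297)(-0.1582) + (0.9996)(0.9874)(0.8678) = 0.8612.
Top-of-atmosphere irradiance = S₀ cos θ_z = 1370 × 0.8612 = 1179.84 W/m².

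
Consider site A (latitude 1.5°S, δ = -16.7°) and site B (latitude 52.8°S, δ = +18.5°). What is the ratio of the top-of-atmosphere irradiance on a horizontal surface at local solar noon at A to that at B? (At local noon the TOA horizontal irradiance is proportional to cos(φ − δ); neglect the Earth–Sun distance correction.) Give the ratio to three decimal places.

3.010

A: cos θ_z = cos(-1.5° − (-16.7°)) = 0.9650.
B: cos θ_z = cos(-52.8° − (18.5°)) = 0.3206.
Ratio A/B = 0.9650 / 0.3206 = 3.0100.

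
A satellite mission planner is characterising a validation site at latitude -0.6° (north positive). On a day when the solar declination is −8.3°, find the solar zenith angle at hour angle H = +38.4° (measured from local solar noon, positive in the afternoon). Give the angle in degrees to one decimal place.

cos θ_z = sin(-0.6°) sin(-8.3°) + cos(-0.6°) cos(-8.3°) cos(38.40°) = 0.0015 + 0.7754 = 0.7769.
θ_z = arccos(0.7769) = 39.02°.

39.0°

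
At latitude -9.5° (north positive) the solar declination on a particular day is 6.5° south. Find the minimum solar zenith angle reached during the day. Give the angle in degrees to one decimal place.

At local solar noon the hour angle is zero, so the zenith angle is |φ − δ| = |-9.5° − (-6.5°)| = 3.0°.

3.0°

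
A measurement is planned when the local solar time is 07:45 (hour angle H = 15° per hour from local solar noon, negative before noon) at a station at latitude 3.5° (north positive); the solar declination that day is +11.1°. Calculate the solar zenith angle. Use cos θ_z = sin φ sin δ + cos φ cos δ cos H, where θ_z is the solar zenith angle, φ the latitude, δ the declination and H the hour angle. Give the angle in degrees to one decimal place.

Hour angle H = 15° × (7.75 − 12) = -63.75°.
With φ = 3.5°, δ = 11.1°, H = -63.75°: sin φ sin δ = 0.0118, cos φ cos δ cos H = 0.4332, so cos θ_z = 0.4450.
θ_z = arccos(0.4450) = 63.58°.

63.6°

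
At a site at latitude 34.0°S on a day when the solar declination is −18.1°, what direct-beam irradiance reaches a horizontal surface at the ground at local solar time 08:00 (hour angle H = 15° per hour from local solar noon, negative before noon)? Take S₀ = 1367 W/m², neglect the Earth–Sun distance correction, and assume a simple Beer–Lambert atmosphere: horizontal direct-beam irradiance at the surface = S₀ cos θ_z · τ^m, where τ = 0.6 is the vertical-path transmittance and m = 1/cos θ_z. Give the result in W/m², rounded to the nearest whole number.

Hour angle H = 15° × (8 − 12) = -60.00°.
cos θ_z = sin(-34.0°) sin(-18.1°) + cos(-34.0°) cos(-18.1°) cos(-60.00°) = 0.1737 + 0.3940 = 0.5677.
Air mass m = 1/cos θ_z = 1/0.5677 = 1.761; τ^m = 0.6^1.761 = 0.4067.
Surface direct beam = 1367 × 0.5677 × 0.4067 = 315.62 W/m².

316 W/m²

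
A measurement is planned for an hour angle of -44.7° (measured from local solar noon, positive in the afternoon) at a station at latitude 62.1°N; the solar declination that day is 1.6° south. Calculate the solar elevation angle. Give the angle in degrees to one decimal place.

With φ = 62.1°, δ = -1.6°, H = -44.70°: sin φ sin δ = -0.0247, cos φ cos δ cos H = 0.3325, so cos θ_z = 0.3078.
θ_z = arccos(0.3078) = 72.07°, so the elevation is 90° − 72.07° = 17.93°.

17.9°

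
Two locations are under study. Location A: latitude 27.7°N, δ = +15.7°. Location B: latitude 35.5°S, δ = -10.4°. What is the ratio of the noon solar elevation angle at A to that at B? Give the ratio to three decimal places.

A: 90° − |27.7 − (15.7)| = 78.00°.
B: 90° − |-35.5 − (-10.4)| = 64.90°.
Ratio A/B = 78.0000 / 64.9000 = 1.2018.

1.202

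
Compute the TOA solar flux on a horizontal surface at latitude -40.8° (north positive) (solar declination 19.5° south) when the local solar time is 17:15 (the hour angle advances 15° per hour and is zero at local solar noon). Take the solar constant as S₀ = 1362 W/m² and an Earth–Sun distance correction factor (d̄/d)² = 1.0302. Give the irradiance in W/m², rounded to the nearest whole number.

Hour angle H = 15° × (17.25 − 12) = 78.75°.
cos θ_z = sin(-40.8°) sin(-19.5°) + cos(-40.8°) cos(-19.5°) cos(78.75°) = 0.2181 + 0.1392 = 0.3573.
Top-of-atmosphere irradiance = S₀ (d̄/d)² cos θ_z = 1362 × 1.0302 × 0.3573 = 501.34 W/m².

501 W/m²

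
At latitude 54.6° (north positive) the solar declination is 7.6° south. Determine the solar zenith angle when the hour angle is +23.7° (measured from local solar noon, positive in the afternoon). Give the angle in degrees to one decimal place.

cos θ_z = sin(54.6°) sin(-7.6°) + cos(54.6°) cos(-7.6°) cos(23.70°) = -0.1078 + 0.5258 = 0.4180.
θ_z = arccos(0.4180) = 65.29°.

65.3°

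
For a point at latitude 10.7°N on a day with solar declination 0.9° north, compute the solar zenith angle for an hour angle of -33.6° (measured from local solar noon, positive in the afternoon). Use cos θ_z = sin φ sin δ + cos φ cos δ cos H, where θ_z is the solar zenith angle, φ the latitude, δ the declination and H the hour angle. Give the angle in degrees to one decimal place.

34.8°

cos θ_z = sin(10.7°) sin(0.9°) + cos(10.7°) cos(0.9°) cos(-33.60°) = 0.0029 + 0.8183 = 0.8212.
θ_z = arccos(0.8212) = 34.79°.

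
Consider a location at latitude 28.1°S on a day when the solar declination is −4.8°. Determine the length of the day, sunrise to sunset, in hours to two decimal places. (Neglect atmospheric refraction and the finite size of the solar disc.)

The sunset hour angle satisfies cos H_s = −tan φ tan δ = -0.0448, giving H_s = 92.57°.
Day length = 2 H_s / 15° h⁻¹ = 185.14° / 15 = 12.343 h.

12.34 hours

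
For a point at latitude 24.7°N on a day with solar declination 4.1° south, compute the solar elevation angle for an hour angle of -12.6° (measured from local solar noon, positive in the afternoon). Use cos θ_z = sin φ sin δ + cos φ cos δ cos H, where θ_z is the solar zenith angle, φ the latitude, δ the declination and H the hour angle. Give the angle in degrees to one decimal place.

58.7°

With φ = 24.7°, δ = -4.1°, H = -12.60°: sin φ sin δ = -0.0299, cos φ cos δ cos H = 0.8844, so cos θ_z = 0.8545.
θ_z = arccos(0.8545) = 31.30°, so the elevation is 90° − 31.30° = 58.70°.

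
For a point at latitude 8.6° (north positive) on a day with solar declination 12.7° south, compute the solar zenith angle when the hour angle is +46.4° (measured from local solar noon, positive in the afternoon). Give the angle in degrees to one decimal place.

50.8°

With φ = 8.6°, δ = -12.7°, H = 46.40°: sin φ sin δ = -0.0329, cos φ cos δ cos H = 0.6652, so cos θ_z = 0.6323.
θ_z = arccos(0.6323) = 50.78°.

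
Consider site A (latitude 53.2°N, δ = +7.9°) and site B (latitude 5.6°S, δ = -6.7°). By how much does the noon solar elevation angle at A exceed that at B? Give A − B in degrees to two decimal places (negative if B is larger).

-44.20°

A: 90° − |53.2 − (7.9)| = 44.70°.
B: 90° − |-5.6 − (-6.7)| = 88.90°.
A − B = 44.70 − 88.90 = -44.20°.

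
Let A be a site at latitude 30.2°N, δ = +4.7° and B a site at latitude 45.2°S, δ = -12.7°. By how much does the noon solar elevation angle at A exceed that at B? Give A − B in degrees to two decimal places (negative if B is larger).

+7.00°

A: 90° − |30.2 − (4.7)| = 64.50°.
B: 90° − |-45.2 − (-12.7)| = 57.50°.
A − B = 64.50 − 57.50 = 7.00°.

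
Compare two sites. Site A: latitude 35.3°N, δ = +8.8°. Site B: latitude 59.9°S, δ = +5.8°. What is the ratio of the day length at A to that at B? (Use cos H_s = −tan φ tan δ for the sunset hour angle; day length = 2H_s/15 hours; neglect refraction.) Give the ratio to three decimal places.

1.205

A: H_s = arccos(−tan 35.3° · tan 8.8°) = 96.29°, so 2H_s/15 = 12.8387 h.
B: H_s = arccos(−tan -59.9° · tan 5.8°) = 79.91°, so 2H_s/15 = 10.6547 h.
Ratio A/B = 12.8387 / 10.6547 = 1.2050.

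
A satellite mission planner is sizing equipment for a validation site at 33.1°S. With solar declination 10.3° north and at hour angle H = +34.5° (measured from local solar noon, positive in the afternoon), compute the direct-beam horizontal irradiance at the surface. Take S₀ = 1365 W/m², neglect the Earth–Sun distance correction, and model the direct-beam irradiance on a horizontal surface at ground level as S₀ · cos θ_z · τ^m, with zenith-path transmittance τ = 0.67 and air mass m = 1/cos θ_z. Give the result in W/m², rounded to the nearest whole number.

With φ = -33.1°, δ = 10.3°, H = 34.50°: sin φ sin δ = -0.0976, cos φ cos δ cos H = 0.6793, so cos θ_z = 0.5817.
Air mass m = 1/cos θ_z = 1/0.5817 = 1.719; τ^m = 0.67^1.719 = 0.5024.
Surface direct beam = 1365 × 0.5817 × 0.5024 = 398.92 W/m².

399 W/m²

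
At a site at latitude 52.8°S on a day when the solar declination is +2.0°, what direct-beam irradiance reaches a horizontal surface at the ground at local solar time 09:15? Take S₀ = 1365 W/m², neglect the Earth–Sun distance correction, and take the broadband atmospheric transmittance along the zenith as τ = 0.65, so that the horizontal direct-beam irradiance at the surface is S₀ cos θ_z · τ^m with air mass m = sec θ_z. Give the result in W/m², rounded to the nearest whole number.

212 W/m²

Hour angle H = 15° × (9.25 − 12) = -41.25°.
With φ = -52.8°, δ = 2.0°, H = -41.25°: sin φ sin δ = -0.0278, cos φ cos δ cos H = 0.4543, so cos θ_z = 0.4265.
Air mass m = 1/cos θ_z = 1/0.4265 = 2.345; τ^m = 0.65^2.345 = 0.3642.
Surface direct beam = 1365 × 0.4265 × 0.3642 = 212.03 W/m².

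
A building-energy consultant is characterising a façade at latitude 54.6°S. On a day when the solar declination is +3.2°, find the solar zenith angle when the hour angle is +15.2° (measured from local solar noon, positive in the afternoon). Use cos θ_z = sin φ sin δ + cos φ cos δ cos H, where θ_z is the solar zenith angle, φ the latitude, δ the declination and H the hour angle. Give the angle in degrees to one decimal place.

59.2°

cos θ_z = sin φ sin δ + cos φ cos δ cos H = (-0.8151)(0.0558) + (0.5793)(0.9984)(0.9650) = 0.5126.
θ_z = arccos(0.5126) = 59.16°.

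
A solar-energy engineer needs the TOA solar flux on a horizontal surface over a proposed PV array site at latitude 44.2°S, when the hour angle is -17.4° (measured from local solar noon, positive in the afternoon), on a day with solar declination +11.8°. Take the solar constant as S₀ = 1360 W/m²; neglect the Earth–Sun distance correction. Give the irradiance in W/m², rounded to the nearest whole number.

With φ = -44.2°, δ = 11.8°, H = -17.40°: sin φ sin δ = -0.1426, cos φ cos δ cos H = 0.6696, so cos θ_z = 0.5270.
Top-of-atmosphere irradiance = S₀ cos θ_z = 1360 × 0.5270 = 716.72 W/m².

717 W/m²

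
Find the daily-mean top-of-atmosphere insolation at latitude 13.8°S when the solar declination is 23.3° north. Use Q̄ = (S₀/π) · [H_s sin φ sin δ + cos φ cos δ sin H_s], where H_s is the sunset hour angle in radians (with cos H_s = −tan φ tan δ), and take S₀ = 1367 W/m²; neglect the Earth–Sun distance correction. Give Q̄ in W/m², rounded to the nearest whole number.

326 W/m²

−tan φ tan δ = −(-0.2456)(0.4307) = 0.1058; H_s = arccos(0.1058) = 83.93°. In radians, H_s = 1.4649.
H_s sin φ sin δ = 1.4649 × -0.2385 × 0.3955 = -0.1382.
cos φ cos δ sin H_s = 0.9711 × 0.9184 × 0.9944 = 0.8869.
Q̄ = (1367/π) × (-0.1382 + 0.8869) = 435.13 × 0.7487 = 325.78 W/m².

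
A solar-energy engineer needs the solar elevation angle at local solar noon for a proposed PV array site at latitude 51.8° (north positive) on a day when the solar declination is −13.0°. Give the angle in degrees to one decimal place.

25.2°

At local solar noon the hour angle is zero, so the elevation is 90° − |φ − δ| = 90° − |51.8° − (-13.0°)| = 90° − 64.8° = 25.2°.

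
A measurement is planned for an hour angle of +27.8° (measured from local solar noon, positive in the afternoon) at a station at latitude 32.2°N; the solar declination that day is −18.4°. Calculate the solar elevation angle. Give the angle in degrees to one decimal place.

With φ = 32.2°, δ = -18.4°, H = 27.80°: sin φ sin δ = -0.1682, cos φ cos δ cos H = 0.7103, so cos θ_z = 0.5421.
θ_z = arccos(0.5421) = 57.17°, so the elevation is 90° − 57.17° = 32.83°.

32.8°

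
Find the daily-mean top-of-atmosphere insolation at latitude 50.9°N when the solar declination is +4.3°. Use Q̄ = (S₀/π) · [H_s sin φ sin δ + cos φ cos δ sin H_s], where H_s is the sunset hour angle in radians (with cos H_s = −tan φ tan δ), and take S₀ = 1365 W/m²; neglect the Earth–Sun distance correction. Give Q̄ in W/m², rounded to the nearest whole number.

−tan φ tan δ = −(1.2305)(0.0752) = -0.0925; H_s = arccos(-0.0925) = 95.31°. In radians, H_s = 1.6635.
H_s sin φ sin δ = 1.6635 × 0.7760 × 0.0750 = 0.0968.
cos φ cos δ sin H_s = 0.6307 × 0.9972 × 0.9957 = 0.6262.
Q̄ = (1365/π) × (0.0968 + 0.6262) = 434.49 × 0.7230 = 314.14 W/m².

314 W/m²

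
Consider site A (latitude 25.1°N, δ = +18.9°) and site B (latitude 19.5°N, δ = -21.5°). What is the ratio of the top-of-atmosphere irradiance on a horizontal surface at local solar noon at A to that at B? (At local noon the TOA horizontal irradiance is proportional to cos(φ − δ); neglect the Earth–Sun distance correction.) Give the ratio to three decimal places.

A: cos θ_z = cos(25.1° − (18.9°)) = 0.9942.
B: cos θ_z = cos(19.5° − (-21.5°)) = 0.7547.
Ratio A/B = 0.9942 / 0.7547 = 1.3173.

1.317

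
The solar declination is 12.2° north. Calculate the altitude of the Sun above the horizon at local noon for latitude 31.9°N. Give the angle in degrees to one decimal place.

70.3°

At local solar noon the hour angle is zero, so the elevation is 90° − |φ − δ| = 90° − |31.9° − (12.2°)| = 90° − 19.7° = 70.3°.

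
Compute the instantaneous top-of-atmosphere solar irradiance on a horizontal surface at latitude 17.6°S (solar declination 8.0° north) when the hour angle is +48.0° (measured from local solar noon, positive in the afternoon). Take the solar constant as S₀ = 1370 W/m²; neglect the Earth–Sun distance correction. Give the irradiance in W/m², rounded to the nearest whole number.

808 W/m²

cos θ_z = sin φ sin δ + cos φ cos δ cos H = (-0.3024)(0.1392) + (0.9532)(0.9903)(0.6691) = 0.5895.
Top-of-atmosphere irradiance = S₀ cos θ_z = 1370 × 0.5895 = 807.62 W/m².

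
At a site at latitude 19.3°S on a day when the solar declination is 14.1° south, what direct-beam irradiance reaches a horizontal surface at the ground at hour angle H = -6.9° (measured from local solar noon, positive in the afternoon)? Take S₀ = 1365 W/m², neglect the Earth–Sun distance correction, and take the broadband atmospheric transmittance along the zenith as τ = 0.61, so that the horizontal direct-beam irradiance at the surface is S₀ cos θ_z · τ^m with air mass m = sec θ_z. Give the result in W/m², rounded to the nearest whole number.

cos θ_z = sin φ sin δ + cos φ cos δ cos H = (-0.3305)(-0.2436) + (0.9438)(0.9699)(0.9928) = 0.9893.
Air mass m = 1/cos θ_z = 1/0.9893 = 1.011; τ^m = 0.61^1.011 = 0.6067.
Surface direct beam = 1365 × 0.9893 × 0.6067 = 819.28 W/m².

819 W/m²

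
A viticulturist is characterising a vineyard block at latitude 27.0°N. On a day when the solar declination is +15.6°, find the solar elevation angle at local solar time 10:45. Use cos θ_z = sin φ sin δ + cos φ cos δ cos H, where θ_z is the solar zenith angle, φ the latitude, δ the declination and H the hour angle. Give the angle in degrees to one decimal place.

69.2°

Hour angle H = 15° × (10.75 − 12) = -18.75°.
cos θ_z = sin(27.0°) sin(15.6°) + cos(27.0°) cos(15.6°) cos(-18.75°) = 0.1221 + 0.8126 = 0.9347.
θ_z = arccos(0.9347) = 20.82°, so the elevation is 90° − 20.82° = 69.18°.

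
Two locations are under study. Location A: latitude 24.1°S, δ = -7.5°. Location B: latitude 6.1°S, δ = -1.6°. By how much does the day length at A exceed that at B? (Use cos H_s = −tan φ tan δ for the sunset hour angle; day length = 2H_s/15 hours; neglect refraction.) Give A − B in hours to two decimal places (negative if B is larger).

+0.43 h

A: H_s = arccos(−tan -24.1° · tan -7.5°) = 93.38°, so 2H_s/15 = 12.4507 h.
B: H_s = arccos(−tan -6.1° · tan -1.6°) = 90.17°, so 2H_s/15 = 12.0227 h.
A − B = 12.4507 − 12.0227 = 0.4280 h.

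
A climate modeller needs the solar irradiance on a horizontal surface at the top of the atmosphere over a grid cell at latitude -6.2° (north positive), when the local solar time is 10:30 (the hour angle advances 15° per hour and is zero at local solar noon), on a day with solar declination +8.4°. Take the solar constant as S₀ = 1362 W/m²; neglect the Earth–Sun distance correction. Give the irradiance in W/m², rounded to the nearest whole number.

Hour angle H = 15° × (10.5 − 12) = -22.50°.
With φ = -6.2°, δ = 8.4°, H = -22.50°: sin φ sin δ = -0.0158, cos φ cos δ cos H = 0.9086, so cos θ_z = 0.8928.
Top-of-atmosphere irradiance = S₀ cos θ_z = 1362 × 0.8928 = 1215.99 W/m².

1216 W/m²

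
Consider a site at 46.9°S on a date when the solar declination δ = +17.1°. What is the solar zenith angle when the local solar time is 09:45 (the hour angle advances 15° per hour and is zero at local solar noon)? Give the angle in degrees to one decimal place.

Hour angle H = 15° × (9.75 − 12) = -33.75°.
With φ = -46.9°, δ = 17.1°, H = -33.75°: sin φ sin δ = -0.2147, cos φ cos δ cos H = 0.5430, so cos θ_z = 0.3283.
θ_z = arccos(0.3283) = 70.83°.

70.8°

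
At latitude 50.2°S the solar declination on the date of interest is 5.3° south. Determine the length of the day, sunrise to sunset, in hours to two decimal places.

cos H_s = −tan(-50.2°) · tan(-5.3°) = -0.1113, so H_s = arccos(-0.1113) = 96.39°.
Day length = 2 H_s / 15° h⁻¹ = 192.78° / 15 = 12.852 h.

12.85 hours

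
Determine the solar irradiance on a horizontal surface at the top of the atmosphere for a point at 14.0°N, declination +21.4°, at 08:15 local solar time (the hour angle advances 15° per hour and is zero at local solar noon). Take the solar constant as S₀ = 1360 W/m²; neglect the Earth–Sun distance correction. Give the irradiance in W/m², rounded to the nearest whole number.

Hour angle H = 15° × (8.25 − 12) = -56.25°.
cos θ_z = sin φ sin δ + cos φ cos δ cos H = (0.2419)(0.3649) + (0.9703)(0.9311)(0.5556) = 0.5902.
Top-of-atmosphere irradiance = S₀ cos θ_z = 1360 × 0.5902 = 802.67 W/m².

803 W/m²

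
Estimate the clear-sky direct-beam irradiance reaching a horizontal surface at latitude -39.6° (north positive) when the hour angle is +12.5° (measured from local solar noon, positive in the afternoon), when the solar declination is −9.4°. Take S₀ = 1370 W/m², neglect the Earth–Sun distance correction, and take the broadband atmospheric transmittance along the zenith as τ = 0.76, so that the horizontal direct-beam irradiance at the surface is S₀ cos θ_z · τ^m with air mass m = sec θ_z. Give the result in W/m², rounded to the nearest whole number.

With φ = -39.6°, δ = -9.4°, H = 12.50°: sin φ sin δ = 0.1041, cos φ cos δ cos H = 0.7421, so cos θ_z = 0.8462.
Air mass m = 1/cos θ_z = 1/0.8462 = 1.182; τ^m = 0.76^1.182 = 0.7230.
Surface direct beam = 1370 × 0.8462 × 0.7230 = 838.17 W/m².

838 W/m²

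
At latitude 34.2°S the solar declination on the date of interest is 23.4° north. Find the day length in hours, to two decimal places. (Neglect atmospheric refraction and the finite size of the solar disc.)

9.72 hours

cos H_s = −tan(-34.2°) · tan(23.4°) = 0.2941, so H_s = arccos(0.2941) = 72.90°.
Day length = 2 H_s / 15° h⁻¹ = 145.80° / 15 = 9.720 h.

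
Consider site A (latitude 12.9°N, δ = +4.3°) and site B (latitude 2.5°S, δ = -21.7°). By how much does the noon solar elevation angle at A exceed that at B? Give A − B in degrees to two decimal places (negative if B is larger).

A: 90° − |12.9 − (4.3)| = 81.40°.
B: 90° − |-2.5 − (-21.7)| = 70.80°.
A − B = 81.40 − 70.80 = 10.60°.

+10.60°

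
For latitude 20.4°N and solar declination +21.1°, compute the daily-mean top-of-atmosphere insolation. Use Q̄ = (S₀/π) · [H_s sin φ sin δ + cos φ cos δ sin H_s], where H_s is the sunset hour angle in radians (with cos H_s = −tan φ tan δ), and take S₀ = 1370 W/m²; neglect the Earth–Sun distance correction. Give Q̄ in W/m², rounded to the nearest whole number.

The sunset hour angle satisfies cos H_s = −tan φ tan δ = -0.1435, giving H_s = 98.25°. In radians, H_s = 1.7148.
H_s sin φ sin δ = 1.7148 × 0.3486 × 0.3600 = 0.2152.
cos φ cos δ sin H_s = 0.9373 × 0.9330 × 0.9896 = 0.8654.
Q̄ = (1370/π) × (0.2152 + 0.8654) = 436.08 × 1.0806 = 471.23 W/m².

471 W/m²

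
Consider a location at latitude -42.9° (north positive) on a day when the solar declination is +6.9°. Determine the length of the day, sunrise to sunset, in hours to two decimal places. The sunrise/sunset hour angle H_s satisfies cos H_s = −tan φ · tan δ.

The sunset hour angle satisfies cos H_s = −tan φ tan δ = 0.1125, giving H_s = 83.54°.
Day length = 2 H_s / 15° h⁻¹ = 167.08° / 15 = 11.139 h.

11.14 hours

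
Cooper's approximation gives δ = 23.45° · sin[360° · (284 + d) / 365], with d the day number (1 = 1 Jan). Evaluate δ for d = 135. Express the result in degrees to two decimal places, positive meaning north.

+18.79°

360 × (284 + 135) / 365 = 413.260°; sin(413.260°) = 0.8014.
δ = 23.45 × 0.8014 = 18.793° ≈ +18.79°.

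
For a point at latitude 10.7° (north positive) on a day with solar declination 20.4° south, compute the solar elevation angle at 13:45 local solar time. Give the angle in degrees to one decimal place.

49.6°

Hour angle H = 15° × (13.75 − 12) = 26.25°.
With φ = 10.7°, δ = -20.4°, H = 26.25°: sin φ sin δ = -0.0647, cos φ cos δ cos H = 0.8260, so cos θ_z = 0.7613.
θ_z = arccos(0.7613) = 40.42°, so the elevation is 90° − 40.42° = 49.58°.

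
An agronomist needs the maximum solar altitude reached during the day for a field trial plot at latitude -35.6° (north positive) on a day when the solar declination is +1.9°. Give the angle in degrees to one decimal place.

At local solar noon the hour angle is zero, so the elevation is 90° − |φ − δ| = 90° − |-35.6° − (1.9°)| = 90° − 37.5° = 52.5°.

52.5°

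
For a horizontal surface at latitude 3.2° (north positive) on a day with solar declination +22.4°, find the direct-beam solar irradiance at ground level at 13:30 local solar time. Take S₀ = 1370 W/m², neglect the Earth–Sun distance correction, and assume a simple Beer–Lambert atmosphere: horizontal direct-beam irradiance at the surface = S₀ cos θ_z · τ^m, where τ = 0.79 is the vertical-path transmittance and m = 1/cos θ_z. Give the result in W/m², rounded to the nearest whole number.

Hour angle H = 15° × (13.5 − 12) = 22.50°.
With φ = 3.2°, δ = 22.4°, H = 22.50°: sin φ sin δ = 0.0213, cos φ cos δ cos H = 0.8528, so cos θ_z = 0.8741.
Air mass m = 1/cos θ_z = 1/0.8741 = 1.144; τ^m = 0.79^1.144 = 0.7636.
Surface direct beam = 1370 × 0.8741 × 0.7636 = 914.42 W/m².

914 W/m²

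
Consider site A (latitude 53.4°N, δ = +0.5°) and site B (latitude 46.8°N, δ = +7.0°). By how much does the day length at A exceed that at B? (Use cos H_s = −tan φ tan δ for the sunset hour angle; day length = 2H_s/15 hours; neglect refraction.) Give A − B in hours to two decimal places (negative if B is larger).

-0.91 h

A: H_s = arccos(−tan 53.4° · tan 0.5°) = 90.67°, so 2H_s/15 = 12.0893 h.
B: H_s = arccos(−tan 46.8° · tan 7.0°) = 97.51°, so 2H_s/15 = 13.0013 h.
A − B = 12.0893 − 13.0013 = -0.9120 h.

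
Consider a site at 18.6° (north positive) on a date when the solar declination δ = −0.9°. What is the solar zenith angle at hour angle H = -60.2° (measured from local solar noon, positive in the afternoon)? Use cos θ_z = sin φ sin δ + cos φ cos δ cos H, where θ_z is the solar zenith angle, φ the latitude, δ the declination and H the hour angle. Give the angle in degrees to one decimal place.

62.2°

cos θ_z = sin(18.6°) sin(-0.9°) + cos(18.6°) cos(-0.9°) cos(-60.20°) = -0.0050 + 0.4710 = 0.4660.
θ_z = arccos(0.4660) = 62.23°.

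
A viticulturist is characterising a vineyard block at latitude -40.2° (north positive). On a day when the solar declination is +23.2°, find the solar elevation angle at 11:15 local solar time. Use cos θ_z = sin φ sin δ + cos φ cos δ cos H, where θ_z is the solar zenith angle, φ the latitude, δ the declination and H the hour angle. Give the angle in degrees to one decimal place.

25.7°

Hour angle H = 15° × (11.25 − 12) = -11.25°.
cos θ_z = sin φ sin δ + cos φ cos δ cos H = (-0.6455)(0.3939) + (0.7638)(0.9191)(0.9808) = 0.4343.
θ_z = arccos(0.4343) = 64.26°, so the elevation is 90° − 64.26° = 25.74°.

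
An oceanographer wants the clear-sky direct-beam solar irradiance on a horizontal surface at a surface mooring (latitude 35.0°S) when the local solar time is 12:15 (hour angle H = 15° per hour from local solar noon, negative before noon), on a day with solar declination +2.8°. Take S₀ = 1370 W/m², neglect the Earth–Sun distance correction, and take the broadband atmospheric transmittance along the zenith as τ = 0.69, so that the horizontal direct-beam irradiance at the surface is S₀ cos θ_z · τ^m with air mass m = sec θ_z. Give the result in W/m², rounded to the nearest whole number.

Hour angle H = 15° × (12.25 − 12) = 3.75°.
cos θ_z = sin(-35.0°) sin(2.8°) + cos(-35.0°) cos(2.8°) cos(3.75°) = -0.0280 + 0.8164 = 0.7884.
Air mass m = 1/cos θ_z = 1/0.7884 = 1.268; τ^m = 0.69^1.268 = 0.6247.
Surface direct beam = 1370 × 0.7884 × 0.6247 = 674.74 W/m².

675 W/m²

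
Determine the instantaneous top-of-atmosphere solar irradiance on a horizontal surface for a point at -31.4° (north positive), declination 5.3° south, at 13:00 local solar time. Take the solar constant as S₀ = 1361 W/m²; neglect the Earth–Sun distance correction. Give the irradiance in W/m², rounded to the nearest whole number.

1183 W/m²

Hour angle H = 15° × (13 − 12) = 15.00°.
cos θ_z = sin(-31.4°) sin(-5.3°) + cos(-31.4°) cos(-5.3°) cos(15.00°) = 0.0481 + 0.8209 = 0.8690.
Top-of-atmosphere irradiance = S₀ cos θ_z = 1361 × 0.8690 = 1182.71 W/m².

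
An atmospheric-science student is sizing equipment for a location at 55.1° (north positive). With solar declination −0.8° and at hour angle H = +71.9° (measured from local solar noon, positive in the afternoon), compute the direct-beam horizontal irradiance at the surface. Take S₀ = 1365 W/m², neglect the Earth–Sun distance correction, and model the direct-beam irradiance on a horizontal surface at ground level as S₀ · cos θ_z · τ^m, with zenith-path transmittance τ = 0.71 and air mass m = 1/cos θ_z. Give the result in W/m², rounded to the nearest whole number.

29 W/m²

With φ = 55.1°, δ = -0.8°, H = 71.90°: sin φ sin δ = -0.0115, cos φ cos δ cos H = 0.1777, so cos θ_z = 0.1662.
Air mass m = 1/cos θ_z = 1/0.1662 = 6.017; τ^m = 0.71^6.017 = 0.1274.
Surface direct beam = 1365 × 0.1662 × 0.1274 = 28.90 W/m².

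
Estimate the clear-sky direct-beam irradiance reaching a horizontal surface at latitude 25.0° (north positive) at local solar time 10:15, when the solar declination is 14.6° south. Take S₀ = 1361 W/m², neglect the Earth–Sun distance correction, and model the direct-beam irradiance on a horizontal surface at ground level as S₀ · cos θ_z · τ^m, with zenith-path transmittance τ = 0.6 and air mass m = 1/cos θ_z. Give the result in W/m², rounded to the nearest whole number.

437 W/m²

Hour angle H = 15° × (10.25 − 12) = -26.25°.
With φ = 25.0°, δ = -14.6°, H = -26.25°: sin φ sin δ = -0.1065, cos φ cos δ cos H = 0.7866, so cos θ_z = 0.6801.
Air mass m = 1/cos θ_z = 1/0.6801 = 1.470; τ^m = 0.6^1.470 = 0.4719.
Surface direct beam = 1361 × 0.6801 × 0.4719 = 436.80 W/m².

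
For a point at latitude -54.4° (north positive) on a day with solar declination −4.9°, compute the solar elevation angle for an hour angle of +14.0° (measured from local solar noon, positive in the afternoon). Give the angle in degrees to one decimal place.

39.2°

With φ = -54.4°, δ = -4.9°, H = 14.00°: sin φ sin δ = 0.0695, cos φ cos δ cos H = 0.5628, so cos θ_z = 0.6323.
θ_z = arccos(0.6323) = 50.78°, so the elevation is 90° − 50.78° = 39.22°.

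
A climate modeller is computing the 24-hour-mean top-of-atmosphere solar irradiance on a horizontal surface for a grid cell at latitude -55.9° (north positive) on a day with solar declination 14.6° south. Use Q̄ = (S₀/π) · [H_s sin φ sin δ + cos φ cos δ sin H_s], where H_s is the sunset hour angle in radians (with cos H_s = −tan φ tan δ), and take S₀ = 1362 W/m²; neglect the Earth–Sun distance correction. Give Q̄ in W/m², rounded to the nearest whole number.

395 W/m²

The sunset hour angle satisfies cos H_s = −tan φ tan δ = -0.3847, giving H_s = 112.63°. In radians, H_s = 1.9658.
H_s sin φ sin δ = 1.9658 × -0.8281 × -0.2521 = 0.4104.
cos φ cos δ sin H_s = 0.5606 × 0.9677 × 0.9230 = 0.5007.
Q̄ = (1362/π) × (0.4104 + 0.5007) = 433.54 × 0.9111 = 395.00 W/m².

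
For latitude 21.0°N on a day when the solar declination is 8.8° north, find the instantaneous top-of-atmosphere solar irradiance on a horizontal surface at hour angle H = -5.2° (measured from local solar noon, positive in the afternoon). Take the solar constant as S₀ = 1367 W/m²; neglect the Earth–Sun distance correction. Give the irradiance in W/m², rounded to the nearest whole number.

1331 W/m²

cos θ_z = sin φ sin δ + cos φ cos δ cos H = (0.3584)(0.1530) + (0.9336)(0.9882)(0.9959) = 0.9736.
Top-of-atmosphere irradiance = S₀ cos θ_z = 1367 × 0.9736 = 1330.91 W/m².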